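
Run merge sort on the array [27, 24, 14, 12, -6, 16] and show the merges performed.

Divide and conquer:
  Merge [24] + [14] -> [14, 24]
  Merge [27] + [14, 24] -> [14, 24, 27]
  Merge [-6] + [16] -> [-6, 16]
  Merge [12] + [-6, 16] -> [-6, 12, 16]
  Merge [14, 24, 27] + [-6, 12, 16] -> [-6, 12, 14, 16, 24, 27]


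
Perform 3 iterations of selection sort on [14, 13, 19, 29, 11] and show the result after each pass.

Pass 1: Select minimum 11 at index 4, swap -> [11, 13, 19, 29, 14]
Pass 2: Select minimum 13 at index 1, swap -> [11, 13, 19, 29, 14]
Pass 3: Select minimum 14 at index 4, swap -> [11, 13, 14, 29, 19]


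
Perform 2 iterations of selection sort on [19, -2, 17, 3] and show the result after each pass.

Pass 1: Select minimum -2 at index 1, swap -> [-2, 19, 17, 3]
Pass 2: Select minimum 3 at index 3, swap -> [-2, 3, 17, 19]


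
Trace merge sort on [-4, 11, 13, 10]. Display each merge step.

Divide and conquer:
  Merge [-4] + [11] -> [-4, 11]
  Merge [13] + [10] -> [10, 13]
  Merge [-4, 11] + [10, 13] -> [-4, 10, 11, 13]


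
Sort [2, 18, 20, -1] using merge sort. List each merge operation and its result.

Divide and conquer:
  Merge [2] + [18] -> [2, 18]
  Merge [20] + [-1] -> [-1, 20]
  Merge [2, 18] + [-1, 20] -> [-1, 2, 18, 20]


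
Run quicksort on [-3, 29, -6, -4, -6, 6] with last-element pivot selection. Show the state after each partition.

Partition 1: pivot=6 at index 4 -> [-3, -6, -4, -6, 6, 29]
Partition 2: pivot=-6 at index 1 -> [-6, -6, -4, -3, 6, 29]
Partition 3: pivot=-3 at index 3 -> [-6, -6, -4, -3, 6, 29]


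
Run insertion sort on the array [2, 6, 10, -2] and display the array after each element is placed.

First element 2 is already 'sorted'
Insert 6: shifted 0 elements -> [2, 6, 10, -2]
Insert 10: shifted 0 elements -> [2, 6, 10, -2]
Insert -2: shifted 3 elements -> [-2, 2, 6, 10]


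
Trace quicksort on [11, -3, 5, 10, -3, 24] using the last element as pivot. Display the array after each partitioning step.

Partition 1: pivot=24 at index 5 -> [11, -3, 5, 10, -3, 24]
Partition 2: pivot=-3 at index 1 -> [-3, -3, 5, 10, 11, 24]
Partition 3: pivot=11 at index 4 -> [-3, -3, 5, 10, 11, 24]
Partition 4: pivot=10 at index 3 -> [-3, -3, 5, 10, 11, 24]


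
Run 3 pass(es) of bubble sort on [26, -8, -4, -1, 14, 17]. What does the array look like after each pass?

After pass 1: [-8, -4, -1, 14, 17, 26] (5 swaps)
After pass 2: [-8, -4, -1, 14, 17, 26] (0 swaps)
After pass 3: [-8, -4, -1, 14, 17, 26] (0 swaps)
Total swaps: 5


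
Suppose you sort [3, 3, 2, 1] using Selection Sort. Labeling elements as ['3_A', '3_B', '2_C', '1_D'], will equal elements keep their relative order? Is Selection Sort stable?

Trace Selection Sort on the labeled array (the key is the number; the letter only tracks identity):
  Pass 1: minimum of unsorted part is 1_D at index 3; swap it with 3_A at index 0 -> [1_D, 3_B, 2_C, 3_A]
  Pass 2: minimum of unsorted part is 2_C at index 2; swap it with 3_B at index 1 -> [1_D, 2_C, 3_B, 3_A]
  Pass 3: minimum 3_B is already at index 2; no swap -> [1_D, 2_C, 3_B, 3_A]
Final order: [1_D, 2_C, 3_B, 3_A]
Equal keys:
  value 3: originally 3_A, 3_B; after sorting 3_B, 3_A -> order changed
Equal keys were reordered, so Selection Sort is not stable: the long-range swap that moves the minimum into place can carry an element past an equal key. (One such input is enough; an unstable sort may happen to preserve order on other inputs, but it gives no guarantee.)
Answer: Not stable


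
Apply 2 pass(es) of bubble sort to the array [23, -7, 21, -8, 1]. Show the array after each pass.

After pass 1: [-7, 21, -8, 1, 23] (4 swaps)
After pass 2: [-7, -8, 1, 21, 23] (2 swaps)
Total swaps: 6


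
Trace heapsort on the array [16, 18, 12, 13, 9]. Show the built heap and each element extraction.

Build heap: [18, 16, 12, 13, 9]
Extract 18: [16, 13, 12, 9, 18]
Extract 16: [13, 9, 12, 16, 18]
Extract 13: [12, 9, 13, 16, 18]
Extract 12: [9, 12, 13, 16, 18]


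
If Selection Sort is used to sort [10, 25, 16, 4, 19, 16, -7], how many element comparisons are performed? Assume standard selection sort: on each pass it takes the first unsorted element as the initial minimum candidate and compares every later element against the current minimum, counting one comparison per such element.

Pass 1: scan indices 1..6 for the minimum = 6 comparison(s); min is -7, place at index 0 -> [-7, 25, 16, 4, 19, 16, 10]
Pass 2: scan indices 2..6 for the minimum = 5 comparison(s); min is 4, place at index 1 -> [-7, 4, 16, 25, 19, 16, 10]
Pass 3: scan indices 3..6 for the minimum = 4 comparison(s); min is 10, place at index 2 -> [-7, 4, 10, 25, 19, 16, 16]
Pass 4: scan indices 4..6 for the minimum = 3 comparison(s); min is 16, place at index 3 -> [-7, 4, 10, 16, 19, 25, 16]
Pass 5: scan indices 5..6 for the minimum = 2 comparison(s); min is 16, place at index 4 -> [-7, 4, 10, 16, 16, 25, 19]
Pass 6: scan indices 6..6 for the minimum = 1 comparison(s); min is 19, place at index 5 -> [-7, 4, 10, 16, 16, 19, 25]
Selection sort always scans the whole unsorted suffix, so the count is (n-1) + (n-2) + ... + 1 = n(n-1)/2 = 7*6/2 = 21 regardless of the input order.
Total comparisons: 6 + 5 + 4 + 3 + 2 + 1 = 21


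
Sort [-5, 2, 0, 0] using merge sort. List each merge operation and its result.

Divide and conquer:
  Merge [-5] + [2] -> [-5, 2]
  Merge [0] + [0] -> [0, 0]
  Merge [-5, 2] + [0, 0] -> [-5, 0, 0, 2]


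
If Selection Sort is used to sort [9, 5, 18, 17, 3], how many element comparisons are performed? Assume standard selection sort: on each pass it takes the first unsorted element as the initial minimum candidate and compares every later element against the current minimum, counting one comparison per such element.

Pass 1: scan indices 1..4 for the minimum = 4 comparison(s); min is 3, place at index 0 -> [3, 5, 18, 17, 9]
Pass 2: scan indices 2..4 for the minimum = 3 comparison(s); min is 5, place at index 1 -> [3, 5, 18, 17, 9]
Pass 3: scan indices 3..4 for the minimum = 2 comparison(s); min is 9, place at index 2 -> [3, 5, 9, 17, 18]
Pass 4: scan indices 4..4 for the minimum = 1 comparison(s); min is 17, place at index 3 -> [3, 5, 9, 17, 18]
Selection sort always scans the whole unsorted suffix, so the count is (n-1) + (n-2) + ... + 1 = n(n-1)/2 = 5*4/2 = 10 regardless of the input order.
Total comparisons: 4 + 3 + 2 + 1 = 10


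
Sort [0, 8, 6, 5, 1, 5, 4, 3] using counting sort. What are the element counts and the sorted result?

Count array: [1, 1, 0, 1, 1, 2, 1, 0, 1]
(count[i] = number of elements equal to i)
Cumulative count: [1, 2, 2, 3, 4, 6, 7, 7, 8]
Sorted: [0, 1, 3, 4, 5, 5, 6, 8]


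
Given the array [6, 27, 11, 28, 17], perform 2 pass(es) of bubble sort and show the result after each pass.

After pass 1: [6, 11, 27, 17, 28] (2 swaps)
After pass 2: [6, 11, 17, 27, 28] (1 swaps)
Total swaps: 3


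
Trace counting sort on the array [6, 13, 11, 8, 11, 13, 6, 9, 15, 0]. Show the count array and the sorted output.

Count array: [1, 0, 0, 0, 0, 0, 2, 0, 1, 1, 0, 2, 0, 2, 0, 1]
(count[i] = number of elements equal to i)
Cumulative count: [1, 1, 1, 1, 1, 1, 3, 3, 4, 5, 5, 7, 7, 9, 9, 10]
Sorted: [0, 6, 6, 8, 9, 11, 11, 13, 13, 15]


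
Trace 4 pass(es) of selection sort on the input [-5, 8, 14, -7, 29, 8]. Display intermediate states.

Pass 1: Select minimum -7 at index 3, swap -> [-7, 8, 14, -5, 29, 8]
Pass 2: Select minimum -5 at index 3, swap -> [-7, -5, 14, 8, 29, 8]
Pass 3: Select minimum 8 at index 3, swap -> [-7, -5, 8, 14, 29, 8]
Pass 4: Select minimum 8 at index 5, swap -> [-7, -5, 8, 8, 29, 14]


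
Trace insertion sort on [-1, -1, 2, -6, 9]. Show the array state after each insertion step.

First element -1 is already 'sorted'
Insert -1: shifted 0 elements -> [-1, -1, 2, -6, 9]
Insert 2: shifted 0 elements -> [-1, -1, 2, -6, 9]
Insert -6: shifted 3 elements -> [-6, -1, -1, 2, 9]
Insert 9: shifted 0 elements -> [-6, -1, -1, 2, 9]


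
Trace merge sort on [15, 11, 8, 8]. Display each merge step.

Divide and conquer:
  Merge [15] + [11] -> [11, 15]
  Merge [8] + [8] -> [8, 8]
  Merge [11, 15] + [8, 8] -> [8, 8, 11, 15]


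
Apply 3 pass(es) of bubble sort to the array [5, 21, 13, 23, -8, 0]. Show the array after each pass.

After pass 1: [5, 13, 21, -8, 0, 23] (3 swaps)
After pass 2: [5, 13, -8, 0, 21, 23] (2 swaps)
After pass 3: [5, -8, 0, 13, 21, 23] (2 swaps)
Total swaps: 7


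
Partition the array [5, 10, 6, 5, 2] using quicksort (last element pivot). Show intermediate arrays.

Partition 1: pivot=2 at index 0 -> [2, 10, 6, 5, 5]
Partition 2: pivot=5 at index 2 -> [2, 5, 5, 10, 6]
Partition 3: pivot=6 at index 3 -> [2, 5, 5, 6, 10]


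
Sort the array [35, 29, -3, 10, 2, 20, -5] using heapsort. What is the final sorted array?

Build heap: [35, 29, 20, 10, 2, -3, -5]
Extract 35: [29, 10, 20, -5, 2, -3, 35]
Extract 29: [20, 10, -3, -5, 2, 29, 35]
Extract 20: [10, 2, -3, -5, 20, 29, 35]
Extract 10: [2, -5, -3, 10, 20, 29, 35]
Extract 2: [-3, -5, 2, 10, 20, 29, 35]
Extract -3: [-5, -3, 2, 10, 20, 29, 35]


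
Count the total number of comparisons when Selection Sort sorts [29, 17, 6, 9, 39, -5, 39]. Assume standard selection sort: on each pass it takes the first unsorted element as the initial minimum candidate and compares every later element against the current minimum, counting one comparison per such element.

Pass 1: scan indices 1..6 for the minimum = 6 comparison(s); min is -5, place at index 0 -> [-5, 17, 6, 9, 39, 29, 39]
Pass 2: scan indices 2..6 for the minimum = 5 comparison(s); min is 6, place at index 1 -> [-5, 6, 17, 9, 39, 29, 39]
Pass 3: scan indices 3..6 for the minimum = 4 comparison(s); min is 9, place at index 2 -> [-5, 6, 9, 17, 39, 29, 39]
Pass 4: scan indices 4..6 for the minimum = 3 comparison(s); min is 17, place at index 3 -> [-5, 6, 9, 17, 39, 29, 39]
Pass 5: scan indices 5..6 for the minimum = 2 comparison(s); min is 29, place at index 4 -> [-5, 6, 9, 17, 29, 39, 39]
Pass 6: scan indices 6..6 for the minimum = 1 comparison(s); min is 39, place at index 5 -> [-5, 6, 9, 17, 29, 39, 39]
Selection sort always scans the whole unsorted suffix, so the count is (n-1) + (n-2) + ... + 1 = n(n-1)/2 = 7*6/2 = 21 regardless of the input order.
Total comparisons: 6 + 5 + 4 + 3 + 2 + 1 = 21


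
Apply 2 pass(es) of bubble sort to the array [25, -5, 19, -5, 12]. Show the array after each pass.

After pass 1: [-5, 19, -5, 12, 25] (4 swaps)
After pass 2: [-5, -5, 12, 19, 25] (2 swaps)
Total swaps: 6


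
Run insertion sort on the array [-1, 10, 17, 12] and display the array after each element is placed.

First element -1 is already 'sorted'
Insert 10: shifted 0 elements -> [-1, 10, 17, 12]
Insert 17: shifted 0 elements -> [-1, 10, 17, 12]
Insert 12: shifted 1 elements -> [-1, 10, 12, 17]


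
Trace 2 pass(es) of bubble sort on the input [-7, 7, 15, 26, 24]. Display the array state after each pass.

After pass 1: [-7, 7, 15, 24, 26] (1 swaps)
After pass 2: [-7, 7, 15, 24, 26] (0 swaps)
Total swaps: 1


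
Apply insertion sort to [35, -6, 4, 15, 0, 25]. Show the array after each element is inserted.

First element 35 is already 'sorted'
Insert -6: shifted 1 elements -> [-6, 35, 4, 15, 0, 25]
Insert 4: shifted 1 elements -> [-6, 4, 35, 15, 0, 25]
Insert 15: shifted 1 elements -> [-6, 4, 15, 35, 0, 25]
Insert 0: shifted 3 elements -> [-6, 0, 4, 15, 35, 25]
Insert 25: shifted 1 elements -> [-6, 0, 4, 15, 25, 35]


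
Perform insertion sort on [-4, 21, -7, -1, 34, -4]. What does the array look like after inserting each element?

First element -4 is already 'sorted'
Insert 21: shifted 0 elements -> [-4, 21, -7, -1, 34, -4]
Insert -7: shifted 2 elements -> [-7, -4, 21, -1, 34, -4]
Insert -1: shifted 1 elements -> [-7, -4, -1, 21, 34, -4]
Insert 34: shifted 0 elements -> [-7, -4, -1, 21, 34, -4]
Insert -4: shifted 3 elements -> [-7, -4, -4, -1, 21, 34]


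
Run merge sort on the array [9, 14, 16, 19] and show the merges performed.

Divide and conquer:
  Merge [9] + [14] -> [9, 14]
  Merge [16] + [19] -> [16, 19]
  Merge [9, 14] + [16, 19] -> [9, 14, 16, 19]


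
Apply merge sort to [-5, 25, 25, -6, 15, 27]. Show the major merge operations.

Divide and conquer:
  Merge [25] + [25] -> [25, 25]
  Merge [-5] + [25, 25] -> [-5, 25, 25]
  Merge [15] + [27] -> [15, 27]
  Merge [-6] + [15, 27] -> [-6, 15, 27]
  Merge [-5, 25, 25] + [-6, 15, 27] -> [-6, -5, 15, 25, 25, 27]


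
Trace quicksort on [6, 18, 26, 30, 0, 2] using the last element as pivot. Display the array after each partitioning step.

Partition 1: pivot=2 at index 1 -> [0, 2, 26, 30, 6, 18]
Partition 2: pivot=18 at index 3 -> [0, 2, 6, 18, 26, 30]
Partition 3: pivot=30 at index 5 -> [0, 2, 6, 18, 26, 30]


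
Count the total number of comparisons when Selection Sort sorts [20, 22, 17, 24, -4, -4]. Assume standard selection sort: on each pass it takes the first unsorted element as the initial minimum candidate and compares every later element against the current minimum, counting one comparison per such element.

Pass 1: scan indices 1..5 for the minimum = 5 comparison(s); min is -4, place at index 0 -> [-4, 22, 17, 24, 20, -4]
Pass 2: scan indices 2..5 for the minimum = 4 comparison(s); min is -4, place at index 1 -> [-4, -4, 17, 24, 20, 22]
Pass 3: scan indices 3..5 for the minimum = 3 comparison(s); min is 17, place at index 2 -> [-4, -4, 17, 24, 20, 22]
Pass 4: scan indices 4..5 for the minimum = 2 comparison(s); min is 20, place at index 3 -> [-4, -4, 17, 20, 24, 22]
Pass 5: scan indices 5..5 for the minimum = 1 comparison(s); min is 22, place at index 4 -> [-4, -4, 17, 20, 22, 24]
Selection sort always scans the whole unsorted suffix, so the count is (n-1) + (n-2) + ... + 1 = n(n-1)/2 = 6*5/2 = 15 regardless of the input order.
Total comparisons: 5 + 4 + 3 + 2 + 1 = 15


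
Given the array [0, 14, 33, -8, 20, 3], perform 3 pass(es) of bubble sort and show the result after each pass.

After pass 1: [0, 14, -8, 20, 3, 33] (3 swaps)
After pass 2: [0, -8, 14, 3, 20, 33] (2 swaps)
After pass 3: [-8, 0, 3, 14, 20, 33] (2 swaps)
Total swaps: 7


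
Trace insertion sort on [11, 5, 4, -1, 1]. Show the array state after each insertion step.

First element 11 is already 'sorted'
Insert 5: shifted 1 elements -> [5, 11, 4, -1, 1]
Insert 4: shifted 2 elements -> [4, 5, 11, -1, 1]
Insert -1: shifted 3 elements -> [-1, 4, 5, 11, 1]
Insert 1: shifted 3 elements -> [-1, 1, 4, 5, 11]


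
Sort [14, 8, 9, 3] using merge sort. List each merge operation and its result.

Divide and conquer:
  Merge [14] + [8] -> [8, 14]
  Merge [9] + [3] -> [3, 9]
  Merge [8, 14] + [3, 9] -> [3, 8, 9, 14]


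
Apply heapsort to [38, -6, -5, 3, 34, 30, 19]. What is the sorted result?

Build heap: [38, 34, 30, 3, -6, -5, 19]
Extract 38: [34, 19, 30, 3, -6, -5, 38]
Extract 34: [30, 19, -5, 3, -6, 34, 38]
Extract 30: [19, 3, -5, -6, 30, 34, 38]
Extract 19: [3, -6, -5, 19, 30, 34, 38]
Extract 3: [-5, -6, 3, 19, 30, 34, 38]
Extract -5: [-6, -5, 3, 19, 30, 34, 38]


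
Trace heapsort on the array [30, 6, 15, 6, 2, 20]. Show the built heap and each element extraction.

Build heap: [30, 6, 20, 6, 2, 15]
Extract 30: [20, 6, 15, 6, 2, 30]
Extract 20: [15, 6, 2, 6, 20, 30]
Extract 15: [6, 6, 2, 15, 20, 30]
Extract 6: [6, 2, 6, 15, 20, 30]
Extract 6: [2, 6, 6, 15, 20, 30]


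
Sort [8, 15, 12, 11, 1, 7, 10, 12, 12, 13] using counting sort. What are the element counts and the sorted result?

Count array: [0, 1, 0, 0, 0, 0, 0, 1, 1, 0, 1, 1, 3, 1, 0, 1]
(count[i] = number of elements equal to i)
Cumulative count: [0, 1, 1, 1, 1, 1, 1, 2, 3, 3, 4, 5, 8, 9, 9, 10]
Sorted: [1, 7, 8, 10, 11, 12, 12, 12, 13, 15]


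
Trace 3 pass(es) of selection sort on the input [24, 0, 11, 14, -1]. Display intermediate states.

Pass 1: Select minimum -1 at index 4, swap -> [-1, 0, 11, 14, 24]
Pass 2: Select minimum 0 at index 1, swap -> [-1, 0, 11, 14, 24]
Pass 3: Select minimum 11 at index 2, swap -> [-1, 0, 11, 14, 24]


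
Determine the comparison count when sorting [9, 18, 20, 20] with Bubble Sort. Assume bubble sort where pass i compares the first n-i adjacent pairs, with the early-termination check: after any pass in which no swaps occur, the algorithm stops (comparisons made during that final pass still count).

Pass 1: compare adjacent pairs (0,1)..(2,3) = 3 comparison(s), 0 swap(s) -> [9, 18, 20, 20]
No swaps in this pass, so bubble sort stops here.
Total comparisons: 3 = 3


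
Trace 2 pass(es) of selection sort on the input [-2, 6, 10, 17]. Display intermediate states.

Pass 1: Select minimum -2 at index 0, swap -> [-2, 6, 10, 17]
Pass 2: Select minimum 6 at index 1, swap -> [-2, 6, 10, 17]


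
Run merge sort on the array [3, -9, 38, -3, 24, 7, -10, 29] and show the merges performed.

Divide and conquer:
  Merge [3] + [-9] -> [-9, 3]
  Merge [38] + [-3] -> [-3, 38]
  Merge [-9, 3] + [-3, 38] -> [-9, -3, 3, 38]
  Merge [24] + [7] -> [7, 24]
  Merge [-10] + [29] -> [-10, 29]
  Merge [7, 24] + [-10, 29] -> [-10, 7, 24, 29]
  Merge [-9, -3, 3, 38] + [-10, 7, 24, 29] -> [-10, -9, -3, 3, 7, 24, 29, 38]


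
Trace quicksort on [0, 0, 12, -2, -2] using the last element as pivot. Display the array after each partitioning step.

Partition 1: pivot=-2 at index 1 -> [-2, -2, 12, 0, 0]
Partition 2: pivot=0 at index 3 -> [-2, -2, 0, 0, 12]


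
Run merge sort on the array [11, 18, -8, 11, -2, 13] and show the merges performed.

Divide and conquer:
  Merge [18] + [-8] -> [-8, 18]
  Merge [11] + [-8, 18] -> [-8, 11, 18]
  Merge [-2] + [13] -> [-2, 13]
  Merge [11] + [-2, 13] -> [-2, 11, 13]
  Merge [-8, 11, 18] + [-2, 11, 13] -> [-8, -2, 11, 11, 13, 18]


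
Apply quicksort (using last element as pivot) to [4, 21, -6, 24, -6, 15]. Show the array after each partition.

Partition 1: pivot=15 at index 3 -> [4, -6, -6, 15, 21, 24]
Partition 2: pivot=-6 at index 1 -> [-6, -6, 4, 15, 21, 24]
Partition 3: pivot=24 at index 5 -> [-6, -6, 4, 15, 21, 24]


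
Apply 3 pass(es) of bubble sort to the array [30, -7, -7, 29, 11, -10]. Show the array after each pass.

After pass 1: [-7, -7, 29, 11, -10, 30] (5 swaps)
After pass 2: [-7, -7, 11, -10, 29, 30] (2 swaps)
After pass 3: [-7, -7, -10, 11, 29, 30] (1 swaps)
Total swaps: 8


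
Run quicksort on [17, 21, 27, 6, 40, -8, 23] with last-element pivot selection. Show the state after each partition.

Partition 1: pivot=23 at index 4 -> [17, 21, 6, -8, 23, 27, 40]
Partition 2: pivot=-8 at index 0 -> [-8, 21, 6, 17, 23, 27, 40]
Partition 3: pivot=17 at index 2 -> [-8, 6, 17, 21, 23, 27, 40]
Partition 4: pivot=40 at index 6 -> [-8, 6, 17, 21, 23, 27, 40]


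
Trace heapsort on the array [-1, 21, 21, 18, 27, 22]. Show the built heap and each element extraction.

Build heap: [27, 21, 22, 18, -1, 21]
Extract 27: [22, 21, 21, 18, -1, 27]
Extract 22: [21, 18, 21, -1, 22, 27]
Extract 21: [21, 18, -1, 21, 22, 27]
Extract 21: [18, -1, 21, 21, 22, 27]
Extract 18: [-1, 18, 21, 21, 22, 27]


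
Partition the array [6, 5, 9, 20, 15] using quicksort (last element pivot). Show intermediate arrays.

Partition 1: pivot=15 at index 3 -> [6, 5, 9, 15, 20]
Partition 2: pivot=9 at index 2 -> [6, 5, 9, 15, 20]
Partition 3: pivot=5 at index 0 -> [5, 6, 9, 15, 20]


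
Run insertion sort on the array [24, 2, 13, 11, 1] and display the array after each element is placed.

First element 24 is already 'sorted'
Insert 2: shifted 1 elements -> [2, 24, 13, 11, 1]
Insert 13: shifted 1 elements -> [2, 13, 24, 11, 1]
Insert 11: shifted 2 elements -> [2, 11, 13, 24, 1]
Insert 1: shifted 4 elements -> [1, 2, 11, 13, 24]


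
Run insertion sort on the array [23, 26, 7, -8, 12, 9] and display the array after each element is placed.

First element 23 is already 'sorted'
Insert 26: shifted 0 elements -> [23, 26, 7, -8, 12, 9]
Insert 7: shifted 2 elements -> [7, 23, 26, -8, 12, 9]
Insert -8: shifted 3 elements -> [-8, 7, 23, 26, 12, 9]
Insert 12: shifted 2 elements -> [-8, 7, 12, 23, 26, 9]
Insert 9: shifted 3 elements -> [-8, 7, 9, 12, 23, 26]


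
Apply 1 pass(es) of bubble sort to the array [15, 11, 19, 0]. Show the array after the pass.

After pass 1: [11, 15, 0, 19] (2 swaps)
Total swaps: 2


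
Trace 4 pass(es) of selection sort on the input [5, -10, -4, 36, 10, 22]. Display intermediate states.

Pass 1: Select minimum -10 at index 1, swap -> [-10, 5, -4, 36, 10, 22]
Pass 2: Select minimum -4 at index 2, swap -> [-10, -4, 5, 36, 10, 22]
Pass 3: Select minimum 5 at index 2, swap -> [-10, -4, 5, 36, 10, 22]
Pass 4: Select minimum 10 at index 4, swap -> [-10, -4, 5, 10, 36, 22]


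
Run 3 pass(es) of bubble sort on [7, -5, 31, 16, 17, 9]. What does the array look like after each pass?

After pass 1: [-5, 7, 16, 17, 9, 31] (4 swaps)
After pass 2: [-5, 7, 16, 9, 17, 31] (1 swaps)
After pass 3: [-5, 7, 9, 16, 17, 31] (1 swaps)
Total swaps: 6


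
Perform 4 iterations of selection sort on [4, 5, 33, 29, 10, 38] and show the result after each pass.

Pass 1: Select minimum 4 at index 0, swap -> [4, 5, 33, 29, 10, 38]
Pass 2: Select minimum 5 at index 1, swap -> [4, 5, 33, 29, 10, 38]
Pass 3: Select minimum 10 at index 4, swap -> [4, 5, 10, 29, 33, 38]
Pass 4: Select minimum 29 at index 3, swap -> [4, 5, 10, 29, 33, 38]


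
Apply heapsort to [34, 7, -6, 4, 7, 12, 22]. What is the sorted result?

Build heap: [34, 7, 22, 4, 7, 12, -6]
Extract 34: [22, 7, 12, 4, 7, -6, 34]
Extract 22: [12, 7, -6, 4, 7, 22, 34]
Extract 12: [7, 7, -6, 4, 12, 22, 34]
Extract 7: [7, 4, -6, 7, 12, 22, 34]
Extract 7: [4, -6, 7, 7, 12, 22, 34]
Extract 4: [-6, 4, 7, 7, 12, 22, 34]


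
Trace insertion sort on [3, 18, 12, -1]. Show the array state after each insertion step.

First element 3 is already 'sorted'
Insert 18: shifted 0 elements -> [3, 18, 12, -1]
Insert 12: shifted 1 elements -> [3, 12, 18, -1]
Insert -1: shifted 3 elements -> [-1, 3, 12, 18]


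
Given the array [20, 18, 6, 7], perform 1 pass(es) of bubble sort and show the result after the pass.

After pass 1: [18, 6, 7, 20] (3 swaps)
Total swaps: 3


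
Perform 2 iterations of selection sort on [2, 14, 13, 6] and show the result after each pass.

Pass 1: Select minimum 2 at index 0, swap -> [2, 14, 13, 6]
Pass 2: Select minimum 6 at index 3, swap -> [2, 6, 13, 14]


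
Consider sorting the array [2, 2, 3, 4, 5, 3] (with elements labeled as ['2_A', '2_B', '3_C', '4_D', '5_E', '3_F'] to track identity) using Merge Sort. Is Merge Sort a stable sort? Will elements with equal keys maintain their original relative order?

Trace Merge Sort on the labeled array (the key is the number; the letter only tracks identity):
  Merge [2_B] + [3_C] -> [2_B, 3_C]
  Merge [2_A] + [2_B, 3_C] -> [2_A, 2_B, 3_C]
  Merge [5_E] + [3_F] -> [3_F, 5_E]
  Merge [4_D] + [3_F, 5_E] -> [3_F, 4_D, 5_E]
  Merge [2_A, 2_B, 3_C] + [3_F, 4_D, 5_E] -> [2_A, 2_B, 3_C, 3_F, 4_D, 5_E]
Final order: [2_A, 2_B, 3_C, 3_F, 4_D, 5_E]
Equal keys:
  value 2: originally 2_A, 2_B; after sorting 2_A, 2_B -> order preserved
  value 3: originally 3_C, 3_F; after sorting 3_C, 3_F -> order preserved
All equal keys kept their original relative order. Merge Sort is stable: when the heads of the two halves are equal the merge takes from the left half first.
Answer: Stable


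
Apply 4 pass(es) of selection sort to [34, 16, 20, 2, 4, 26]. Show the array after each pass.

Pass 1: Select minimum 2 at index 3, swap -> [2, 16, 20, 34, 4, 26]
Pass 2: Select minimum 4 at index 4, swap -> [2, 4, 20, 34, 16, 26]
Pass 3: Select minimum 16 at index 4, swap -> [2, 4, 16, 34, 20, 26]
Pass 4: Select minimum 20 at index 4, swap -> [2, 4, 16, 20, 34, 26]


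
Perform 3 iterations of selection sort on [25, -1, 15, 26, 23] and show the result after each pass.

Pass 1: Select minimum -1 at index 1, swap -> [-1, 25, 15, 26, 23]
Pass 2: Select minimum 15 at index 2, swap -> [-1, 15, 25, 26, 23]
Pass 3: Select minimum 23 at index 4, swap -> [-1, 15, 23, 26, 25]


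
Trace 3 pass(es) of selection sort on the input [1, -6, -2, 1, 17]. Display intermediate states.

Pass 1: Select minimum -6 at index 1, swap -> [-6, 1, -2, 1, 17]
Pass 2: Select minimum -2 at index 2, swap -> [-6, -2, 1, 1, 17]
Pass 3: Select minimum 1 at index 2, swap -> [-6, -2, 1, 1, 17]


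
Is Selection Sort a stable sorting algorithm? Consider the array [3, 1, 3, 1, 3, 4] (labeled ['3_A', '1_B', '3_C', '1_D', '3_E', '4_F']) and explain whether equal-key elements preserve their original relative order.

Trace Selection Sort on the labeled array (the key is the number; the letter only tracks identity):
  Pass 1: minimum of unsorted part is 1_B at index 1; swap it with 3_A at index 0 -> [1_B, 3_A, 3_C, 1_D, 3_E, 4_F]
  Pass 2: minimum of unsorted part is 1_D at index 3; swap it with 3_A at index 1 -> [1_B, 1_D, 3_C, 3_A, 3_E, 4_F]
  Pass 3: minimum 3_C is already at index 2; no swap -> [1_B, 1_D, 3_C, 3_A, 3_E, 4_F]
  Pass 4: minimum 3_A is already at index 3; no swap -> [1_B, 1_D, 3_C, 3_A, 3_E, 4_F]
  Pass 5: minimum 3_E is already at index 4; no swap -> [1_B, 1_D, 3_C, 3_A, 3_E, 4_F]
Final order: [1_B, 1_D, 3_C, 3_A, 3_E, 4_F]
Equal keys:
  value 1: originally 1_B, 1_D; after sorting 1_B, 1_D -> order preserved
  value 3: originally 3_A, 3_C, 3_E; after sorting 3_C, 3_A, 3_E -> order changed
Equal keys were reordered, so Selection Sort is not stable: the long-range swap that moves the minimum into place can carry an element past an equal key. (One such input is enough; an unstable sort may happen to preserve order on other inputs, but it gives no guarantee.)
Answer: Not stable


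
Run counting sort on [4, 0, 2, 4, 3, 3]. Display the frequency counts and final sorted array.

Count array: [1, 0, 1, 2, 2]
(count[i] = number of elements equal to i)
Cumulative count: [1, 1, 2, 4, 6]
Sorted: [0, 2, 3, 3, 4, 4]


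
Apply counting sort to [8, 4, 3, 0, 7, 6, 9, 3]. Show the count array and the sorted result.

Count array: [1, 0, 0, 2, 1, 0, 1, 1, 1, 1]
(count[i] = number of elements equal to i)
Cumulative count: [1, 1, 1, 3, 4, 4, 5, 6, 7, 8]
Sorted: [0, 3, 3, 4, 6, 7, 8, 9]


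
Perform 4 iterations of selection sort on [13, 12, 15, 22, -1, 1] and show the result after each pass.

Pass 1: Select minimum -1 at index 4, swap -> [-1, 12, 15, 22, 13, 1]
Pass 2: Select minimum 1 at index 5, swap -> [-1, 1, 15, 22, 13, 12]
Pass 3: Select minimum 12 at index 5, swap -> [-1, 1, 12, 22, 13, 15]
Pass 4: Select minimum 13 at index 4, swap -> [-1, 1, 12, 13, 22, 15]


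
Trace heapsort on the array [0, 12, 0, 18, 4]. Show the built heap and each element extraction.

Build heap: [18, 12, 0, 0, 4]
Extract 18: [12, 4, 0, 0, 18]
Extract 12: [4, 0, 0, 12, 18]
Extract 4: [0, 0, 4, 12, 18]
Extract 0: [0, 0, 4, 12, 18]


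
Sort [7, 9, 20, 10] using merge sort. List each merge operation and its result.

Divide and conquer:
  Merge [7] + [9] -> [7, 9]
  Merge [20] + [10] -> [10, 20]
  Merge [7, 9] + [10, 20] -> [7, 9, 10, 20]


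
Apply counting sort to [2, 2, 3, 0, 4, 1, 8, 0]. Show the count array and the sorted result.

Count array: [2, 1, 2, 1, 1, 0, 0, 0, 1]
(count[i] = number of elements equal to i)
Cumulative count: [2, 3, 5, 6, 7, 7, 7, 7, 8]
Sorted: [0, 0, 1, 2, 2, 3, 4, 8]


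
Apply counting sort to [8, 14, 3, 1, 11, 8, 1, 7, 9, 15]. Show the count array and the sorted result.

Count array: [0, 2, 0, 1, 0, 0, 0, 1, 2, 1, 0, 1, 0, 0, 1, 1]
(count[i] = number of elements equal to i)
Cumulative count: [0, 2, 2, 3, 3, 3, 3, 4, 6, 7, 7, 8, 8, 8, 9, 10]
Sorted: [1, 1, 3, 7, 8, 8, 9, 11, 14, 15]


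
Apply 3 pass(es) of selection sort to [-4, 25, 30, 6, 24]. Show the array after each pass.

Pass 1: Select minimum -4 at index 0, swap -> [-4, 25, 30, 6, 24]
Pass 2: Select minimum 6 at index 3, swap -> [-4, 6, 30, 25, 24]
Pass 3: Select minimum 24 at index 4, swap -> [-4, 6, 24, 25, 30]


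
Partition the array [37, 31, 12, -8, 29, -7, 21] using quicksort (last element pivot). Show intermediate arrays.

Partition 1: pivot=21 at index 3 -> [12, -8, -7, 21, 29, 37, 31]
Partition 2: pivot=-7 at index 1 -> [-8, -7, 12, 21, 29, 37, 31]
Partition 3: pivot=31 at index 5 -> [-8, -7, 12, 21, 29, 31, 37]


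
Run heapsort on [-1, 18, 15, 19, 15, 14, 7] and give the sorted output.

Build heap: [19, 18, 15, -1, 15, 14, 7]
Extract 19: [18, 15, 15, -1, 7, 14, 19]
Extract 18: [15, 14, 15, -1, 7, 18, 19]
Extract 15: [15, 14, 7, -1, 15, 18, 19]
Extract 15: [14, -1, 7, 15, 15, 18, 19]
Extract 14: [7, -1, 14, 15, 15, 18, 19]
Extract 7: [-1, 7, 14, 15, 15, 18, 19]


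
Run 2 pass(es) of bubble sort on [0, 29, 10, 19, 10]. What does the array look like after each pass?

After pass 1: [0, 10, 19, 10, 29] (3 swaps)
After pass 2: [0, 10, 10, 19, 29] (1 swaps)
Total swaps: 4


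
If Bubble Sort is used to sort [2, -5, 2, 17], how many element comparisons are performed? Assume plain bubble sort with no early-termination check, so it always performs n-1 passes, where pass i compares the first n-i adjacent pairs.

Pass 1: compare adjacent pairs (0,1)..(2,3) = 3 comparison(s), 1 swap(s) -> [-5, 2, 2, 17]
Pass 2: compare adjacent pairs (0,1)..(1,2) = 2 comparison(s), 0 swap(s) -> [-5, 2, 2, 17]
Pass 3: compare adjacent pairs (0,1)..(0,1) = 1 comparison(s), 0 swap(s) -> [-5, 2, 2, 17]
Total comparisons: 3 + 2 + 1 = 6


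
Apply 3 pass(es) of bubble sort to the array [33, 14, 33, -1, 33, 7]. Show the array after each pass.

After pass 1: [14, 33, -1, 33, 7, 33] (3 swaps)
After pass 2: [14, -1, 33, 7, 33, 33] (2 swaps)
After pass 3: [-1, 14, 7, 33, 33, 33] (2 swaps)
Total swaps: 7


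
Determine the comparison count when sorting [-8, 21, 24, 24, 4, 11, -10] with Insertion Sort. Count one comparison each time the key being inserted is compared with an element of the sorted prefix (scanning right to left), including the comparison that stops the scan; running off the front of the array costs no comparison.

Insert 21: -8 <= 21 (stop) = 1 comparison(s) -> [-8, 21, 24, 24, 4, 11, -10]
Insert 24: 21 <= 24 (stop) = 1 comparison(s) -> [-8, 21, 24, 24, 4, 11, -10]
Insert 24: 24 <= 24 (stop) = 1 comparison(s) -> [-8, 21, 24, 24, 4, 11, -10]
Insert 4: 24 > 4 (shift), 24 > 4 (shift), 21 > 4 (shift), -8 <= 4 (stop) = 4 comparison(s) -> [-8, 4, 21, 24, 24, 11, -10]
Insert 11: 24 > 11 (shift), 24 > 11 (shift), 21 > 11 (shift), 4 <= 11 (stop) = 4 comparison(s) -> [-8, 4, 11, 21, 24, 24, -10]
Insert -10: 24 > -10 (shift), 24 > -10 (shift), 21 > -10 (shift), 11 > -10 (shift), 4 > -10 (shift), -8 > -10 (shift), reached front = 6 comparison(s) -> [-10, -8, 4, 11, 21, 24, 24]
Total comparisons: 1 + 1 + 1 + 4 + 4 + 6 = 17


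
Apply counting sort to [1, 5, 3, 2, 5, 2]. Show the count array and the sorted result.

Count array: [0, 1, 2, 1, 0, 2]
(count[i] = number of elements equal to i)
Cumulative count: [0, 1, 3, 4, 4, 6]
Sorted: [1, 2, 2, 3, 5, 5]


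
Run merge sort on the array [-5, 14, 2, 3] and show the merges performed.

Divide and conquer:
  Merge [-5] + [14] -> [-5, 14]
  Merge [2] + [3] -> [2, 3]
  Merge [-5, 14] + [2, 3] -> [-5, 2, 3, 14]


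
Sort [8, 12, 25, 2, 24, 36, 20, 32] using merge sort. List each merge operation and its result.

Divide and conquer:
  Merge [8] + [12] -> [8, 12]
  Merge [25] + [2] -> [2, 25]
  Merge [8, 12] + [2, 25] -> [2, 8, 12, 25]
  Merge [24] + [36] -> [24, 36]
  Merge [20] + [32] -> [20, 32]
  Merge [24, 36] + [20, 32] -> [20, 24, 32, 36]
  Merge [2, 8, 12, 25] + [20, 24, 32, 36] -> [2, 8, 12, 20, 24, 25, 32, 36]


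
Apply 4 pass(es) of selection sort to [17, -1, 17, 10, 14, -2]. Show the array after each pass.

Pass 1: Select minimum -2 at index 5, swap -> [-2, -1, 17, 10, 14, 17]
Pass 2: Select minimum -1 at index 1, swap -> [-2, -1, 17, 10, 14, 17]
Pass 3: Select minimum 10 at index 3, swap -> [-2, -1, 10, 17, 14, 17]
Pass 4: Select minimum 14 at index 4, swap -> [-2, -1, 10, 14, 17, 17]


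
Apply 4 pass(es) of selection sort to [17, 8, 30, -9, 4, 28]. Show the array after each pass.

Pass 1: Select minimum -9 at index 3, swap -> [-9, 8, 30, 17, 4, 28]
Pass 2: Select minimum 4 at index 4, swap -> [-9, 4, 30, 17, 8, 28]
Pass 3: Select minimum 8 at index 4, swap -> [-9, 4, 8, 17, 30, 28]
Pass 4: Select minimum 17 at index 3, swap -> [-9, 4, 8, 17, 30, 28]


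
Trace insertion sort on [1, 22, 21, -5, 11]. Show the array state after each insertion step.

First element 1 is already 'sorted'
Insert 22: shifted 0 elements -> [1, 22, 21, -5, 11]
Insert 21: shifted 1 elements -> [1, 21, 22, -5, 11]
Insert -5: shifted 3 elements -> [-5, 1, 21, 22, 11]
Insert 11: shifted 2 elements -> [-5, 1, 11, 21, 22]


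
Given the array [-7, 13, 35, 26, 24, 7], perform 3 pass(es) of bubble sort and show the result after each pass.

After pass 1: [-7, 13, 26, 24, 7, 35] (3 swaps)
After pass 2: [-7, 13, 24, 7, 26, 35] (2 swaps)
After pass 3: [-7, 13, 7, 24, 26, 35] (1 swaps)
Total swaps: 6


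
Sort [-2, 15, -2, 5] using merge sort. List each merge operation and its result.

Divide and conquer:
  Merge [-2] + [15] -> [-2, 15]
  Merge [-2] + [5] -> [-2, 5]
  Merge [-2, 15] + [-2, 5] -> [-2, -2, 5, 15]


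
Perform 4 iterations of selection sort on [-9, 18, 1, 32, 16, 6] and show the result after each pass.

Pass 1: Select minimum -9 at index 0, swap -> [-9, 18, 1, 32, 16, 6]
Pass 2: Select minimum 1 at index 2, swap -> [-9, 1, 18, 32, 16, 6]
Pass 3: Select minimum 6 at index 5, swap -> [-9, 1, 6, 32, 16, 18]
Pass 4: Select minimum 16 at index 4, swap -> [-9, 1, 6, 16, 32, 18]


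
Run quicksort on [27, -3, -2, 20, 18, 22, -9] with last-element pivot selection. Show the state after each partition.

Partition 1: pivot=-9 at index 0 -> [-9, -3, -2, 20, 18, 22, 27]
Partition 2: pivot=27 at index 6 -> [-9, -3, -2, 20, 18, 22, 27]
Partition 3: pivot=22 at index 5 -> [-9, -3, -2, 20, 18, 22, 27]
Partition 4: pivot=18 at index 3 -> [-9, -3, -2, 18, 20, 22, 27]
Partition 5: pivot=-2 at index 2 -> [-9, -3, -2, 18, 20, 22, 27]


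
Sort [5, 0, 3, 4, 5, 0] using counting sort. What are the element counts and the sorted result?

Count array: [2, 0, 0, 1, 1, 2]
(count[i] = number of elements equal to i)
Cumulative count: [2, 2, 2, 3, 4, 6]
Sorted: [0, 0, 3, 4, 5, 5]


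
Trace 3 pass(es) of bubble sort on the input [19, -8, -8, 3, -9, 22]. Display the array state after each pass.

After pass 1: [-8, -8, 3, -9, 19, 22] (4 swaps)
After pass 2: [-8, -8, -9, 3, 19, 22] (1 swaps)
After pass 3: [-8, -9, -8, 3, 19, 22] (1 swaps)
Total swaps: 6


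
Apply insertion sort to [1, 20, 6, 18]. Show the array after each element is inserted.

First element 1 is already 'sorted'
Insert 20: shifted 0 elements -> [1, 20, 6, 18]
Insert 6: shifted 1 elements -> [1, 6, 20, 18]
Insert 18: shifted 1 elements -> [1, 6, 18, 20]


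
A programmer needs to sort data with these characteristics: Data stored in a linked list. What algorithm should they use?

Best choice: Merge sort
Reason: Merge sort doesn't require random access; can be done in O(1) extra space for linked lists


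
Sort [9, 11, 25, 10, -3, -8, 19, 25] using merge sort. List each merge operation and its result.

Divide and conquer:
  Merge [9] + [11] -> [9, 11]
  Merge [25] + [10] -> [10, 25]
  Merge [9, 11] + [10, 25] -> [9, 10, 11, 25]
  Merge [-3] + [-8] -> [-8, -3]
  Merge [19] + [25] -> [19, 25]
  Merge [-8, -3] + [19, 25] -> [-8, -3, 19, 25]
  Merge [9, 10, 11, 25] + [-8, -3, 19, 25] -> [-8, -3, 9, 10, 11, 19, 25, 25]


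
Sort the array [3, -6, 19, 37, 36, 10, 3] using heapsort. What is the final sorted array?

Build heap: [37, 36, 19, -6, 3, 10, 3]
Extract 37: [36, 3, 19, -6, 3, 10, 37]
Extract 36: [19, 3, 10, -6, 3, 36, 37]
Extract 19: [10, 3, 3, -6, 19, 36, 37]
Extract 10: [3, -6, 3, 10, 19, 36, 37]
Extract 3: [3, -6, 3, 10, 19, 36, 37]
Extract 3: [-6, 3, 3, 10, 19, 36, 37]


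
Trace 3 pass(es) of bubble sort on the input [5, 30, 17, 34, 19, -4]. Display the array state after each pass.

After pass 1: [5, 17, 30, 19, -4, 34] (3 swaps)
After pass 2: [5, 17, 19, -4, 30, 34] (2 swaps)
After pass 3: [5, 17, -4, 19, 30, 34] (1 swaps)
Total swaps: 6


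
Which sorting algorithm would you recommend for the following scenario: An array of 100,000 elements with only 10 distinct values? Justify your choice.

Best choice: 3-way quicksort or Counting sort
Reason: 3-way (Dutch national flag) partitioning groups every copy of the pivot together, so with only d=10 distinct keys quicksort finishes in O(n log d) expected time, which is effectively linear; counting sort runs in O(n + k) where k is the size of the key range (not the number of distinct values), so it is linear when the 10 values are integers drawn from a small known range


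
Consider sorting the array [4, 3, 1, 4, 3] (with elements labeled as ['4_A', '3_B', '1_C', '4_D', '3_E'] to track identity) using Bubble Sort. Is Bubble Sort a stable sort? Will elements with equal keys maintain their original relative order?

Trace Bubble Sort on the labeled array (the key is the number; the letter only tracks identity):
  After pass 1: [3_B, 1_C, 4_A, 3_E, 4_D]
  After pass 2: [1_C, 3_B, 3_E, 4_A, 4_D]
  After pass 3: [1_C, 3_B, 3_E, 4_A, 4_D] (no swaps, done)
Final order: [1_C, 3_B, 3_E, 4_A, 4_D]
Equal keys:
  value 3: originally 3_B, 3_E; after sorting 3_B, 3_E -> order preserved
  value 4: originally 4_A, 4_D; after sorting 4_A, 4_D -> order preserved
All equal keys kept their original relative order. Bubble Sort is stable: it only swaps adjacent elements when the left one is strictly greater, so equal keys never move past each other.
Answer: Stable


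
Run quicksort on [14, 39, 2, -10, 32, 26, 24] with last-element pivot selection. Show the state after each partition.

Partition 1: pivot=24 at index 3 -> [14, 2, -10, 24, 32, 26, 39]
Partition 2: pivot=-10 at index 0 -> [-10, 2, 14, 24, 32, 26, 39]
Partition 3: pivot=14 at index 2 -> [-10, 2, 14, 24, 32, 26, 39]
Partition 4: pivot=39 at index 6 -> [-10, 2, 14, 24, 32, 26, 39]
Partition 5: pivot=26 at index 4 -> [-10, 2, 14, 24, 26, 32, 39]


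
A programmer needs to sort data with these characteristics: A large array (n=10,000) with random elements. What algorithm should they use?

Best choice: Quicksort or Mergesort
Reason: Both have O(n log n) average case; quicksort has lower constant factors


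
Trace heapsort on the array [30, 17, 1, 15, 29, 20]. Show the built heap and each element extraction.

Build heap: [30, 29, 20, 15, 17, 1]
Extract 30: [29, 17, 20, 15, 1, 30]
Extract 29: [20, 17, 1, 15, 29, 30]
Extract 20: [17, 15, 1, 20, 29, 30]
Extract 17: [15, 1, 17, 20, 29, 30]
Extract 15: [1, 15, 17, 20, 29, 30]


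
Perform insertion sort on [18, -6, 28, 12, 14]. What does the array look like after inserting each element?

First element 18 is already 'sorted'
Insert -6: shifted 1 elements -> [-6, 18, 28, 12, 14]
Insert 28: shifted 0 elements -> [-6, 18, 28, 12, 14]
Insert 12: shifted 2 elements -> [-6, 12, 18, 28, 14]
Insert 14: shifted 2 elements -> [-6, 12, 14, 18, 28]


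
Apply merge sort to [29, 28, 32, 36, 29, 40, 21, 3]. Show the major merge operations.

Divide and conquer:
  Merge [29] + [28] -> [28, 29]
  Merge [32] + [36] -> [32, 36]
  Merge [28, 29] + [32, 36] -> [28, 29, 32, 36]
  Merge [29] + [40] -> [29, 40]
  Merge [21] + [3] -> [3, 21]
  Merge [29, 40] + [3, 21] -> [3, 21, 29, 40]
  Merge [28, 29, 32, 36] + [3, 21, 29, 40] -> [3, 21, 28, 29, 29, 32, 36, 40]


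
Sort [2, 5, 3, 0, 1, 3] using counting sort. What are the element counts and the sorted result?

Count array: [1, 1, 1, 2, 0, 1]
(count[i] = number of elements equal to i)
Cumulative count: [1, 2, 3, 5, 5, 6]
Sorted: [0, 1, 2, 3, 3, 5]


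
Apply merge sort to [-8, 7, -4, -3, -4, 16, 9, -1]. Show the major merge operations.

Divide and conquer:
  Merge [-8] + [7] -> [-8, 7]
  Merge [-4] + [-3] -> [-4, -3]
  Merge [-8, 7] + [-4, -3] -> [-8, -4, -3, 7]
  Merge [-4] + [16] -> [-4, 16]
  Merge [9] + [-1] -> [-1, 9]
  Merge [-4, 16] + [-1, 9] -> [-4, -1, 9, 16]
  Merge [-8, -4, -3, 7] + [-4, -1, 9, 16] -> [-8, -4, -4, -3, -1, 7, 9, 16]


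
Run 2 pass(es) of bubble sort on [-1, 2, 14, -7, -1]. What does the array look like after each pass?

After pass 1: [-1, 2, -7, -1, 14] (2 swaps)
After pass 2: [-1, -7, -1, 2, 14] (2 swaps)
Total swaps: 4
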